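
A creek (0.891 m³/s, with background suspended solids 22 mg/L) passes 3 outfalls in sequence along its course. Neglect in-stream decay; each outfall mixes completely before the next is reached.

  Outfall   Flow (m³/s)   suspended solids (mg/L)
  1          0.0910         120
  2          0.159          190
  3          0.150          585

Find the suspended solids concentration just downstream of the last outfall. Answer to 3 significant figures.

115 mg/L

Outfall 1: combined Q = 0.9820 m³/s; C = (0.8910·22.00 + 0.09100·120.0)/0.9820 = 31.08 mg/L.
Outfall 2: combined Q = 1.141 m³/s; C = (0.9820·31.08 + 0.1590·190.0)/1.141 = 53.23 mg/L.
Outfall 3: combined Q = 1.291 m³/s; C = (1.141·53.23 + 0.1500·585.0)/1.291 = 115.0 mg/L.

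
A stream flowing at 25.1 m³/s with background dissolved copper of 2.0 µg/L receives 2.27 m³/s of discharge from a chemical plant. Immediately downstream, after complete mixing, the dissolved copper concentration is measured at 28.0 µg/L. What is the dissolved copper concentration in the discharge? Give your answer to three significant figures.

315 µg/L

Mass balance: 25.10·2.000 + 2.270·Cₑ = 27.37·28.00
→ Cₑ = (27.37·28.00 − 25.10·2.000) / 2.270 = 315.5 µg/L.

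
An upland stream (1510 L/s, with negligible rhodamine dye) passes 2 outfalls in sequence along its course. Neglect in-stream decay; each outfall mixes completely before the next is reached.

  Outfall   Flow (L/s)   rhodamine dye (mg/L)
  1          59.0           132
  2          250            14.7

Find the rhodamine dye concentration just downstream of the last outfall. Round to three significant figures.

Outfall 1: combined Q = 1569 L/s; C = (1510·0 + 59.00·132.0)/1569 = 4.964 mg/L.
Outfall 2: combined Q = 1819 L/s; C = (1569·4.964 + 250.0·14.70)/1819 = 6.302 mg/L.

6.30 mg/L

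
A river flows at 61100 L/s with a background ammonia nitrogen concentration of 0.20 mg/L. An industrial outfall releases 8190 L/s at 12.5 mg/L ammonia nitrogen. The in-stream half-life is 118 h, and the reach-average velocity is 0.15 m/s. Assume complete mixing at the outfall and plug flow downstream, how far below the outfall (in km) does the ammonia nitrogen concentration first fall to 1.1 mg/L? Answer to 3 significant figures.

37.5 km

Mixed concentration C = ΣQC/ΣQ = (61100·0.2000 + 8190·12.50) / 69290 = 114600/69290 = 1.654 mg/L.
Half-life 118 h → k = ln 2 / 118 = 0.005874 h⁻¹ = 0.1410 d⁻¹.
Set 1.654·exp(−k·t) = 1.1 → t = ln(1.654/1.1)/k = 249900 s = 69.42 h.
Distance = v·t = 0.15·249900 = 37490 m = 37.49 km.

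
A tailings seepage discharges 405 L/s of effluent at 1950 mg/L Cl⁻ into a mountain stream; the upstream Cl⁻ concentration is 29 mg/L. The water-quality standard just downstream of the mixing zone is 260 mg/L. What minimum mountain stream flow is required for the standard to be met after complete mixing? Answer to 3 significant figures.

2960 L/s

Set C_mix = 260: (Q·29.00 + 405.0·1950) / (Q + 405.0) = 260
→ Q = 405.0·(1950 − 260)/(260 − 29.00) = 2963 L/s.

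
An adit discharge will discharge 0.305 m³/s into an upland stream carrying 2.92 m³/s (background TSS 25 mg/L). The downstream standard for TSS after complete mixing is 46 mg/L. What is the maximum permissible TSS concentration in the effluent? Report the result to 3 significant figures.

At the limit, (Qr·Cr + Qe·Cₑ)/(Qr + Qe) = 46:
Cₑ = (3.225·46 − 2.920·25.00) / 0.3050 = 247.0 mg/L.

247 mg/L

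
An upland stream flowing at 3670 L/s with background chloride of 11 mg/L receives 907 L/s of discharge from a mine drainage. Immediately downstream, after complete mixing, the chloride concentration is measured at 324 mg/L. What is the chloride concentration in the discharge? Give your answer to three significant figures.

1590 mg/L

Mass balance: 3670·11.00 + 907.0·Cₑ = 4577·324.0
→ Cₑ = (4577·324.0 − 3670·11.00) / 907.0 = 1590 mg/L.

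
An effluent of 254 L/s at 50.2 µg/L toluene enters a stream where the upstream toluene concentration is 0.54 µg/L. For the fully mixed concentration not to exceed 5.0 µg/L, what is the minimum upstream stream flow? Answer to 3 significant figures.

2570 L/s

Set C_mix = 5.0: (Q·0.5400 + 254.0·50.20) / (Q + 254.0) = 5.0
→ Q = 254.0·(50.20 − 5.0)/(5.0 − 0.5400) = 2574 L/s.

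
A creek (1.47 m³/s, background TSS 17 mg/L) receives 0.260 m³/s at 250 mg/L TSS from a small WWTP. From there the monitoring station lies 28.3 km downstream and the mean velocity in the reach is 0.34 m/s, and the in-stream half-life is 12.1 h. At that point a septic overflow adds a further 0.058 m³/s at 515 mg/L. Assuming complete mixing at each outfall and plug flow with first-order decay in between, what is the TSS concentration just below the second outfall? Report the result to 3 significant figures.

Mass balance: C = (1.470·17.00 + 0.2600·250.0) / 1.730 = 89.99/1.730 = 52.02 mg/L; combined flow 1.730 m³/s.
Travel time t = 28.3·1000 / 0.34 = 83240 s = 23.12 h.
Half-life 12.1 h → k = ln 2 / 12.1 = 0.05728 h⁻¹ = 1.375 d⁻¹.
Decay over the reach: 52.02·exp(−kt) = 52.02·0.2659 = 13.83 mg/L.
Second outfall: C = (1.730·13.83 + 0.05800·515.0)/1.788 = 30.09 mg/L.

30.1 mg/L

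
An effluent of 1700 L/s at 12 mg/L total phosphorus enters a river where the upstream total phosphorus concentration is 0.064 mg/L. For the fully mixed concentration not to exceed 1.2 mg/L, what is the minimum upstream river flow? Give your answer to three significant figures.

Set C_mix = 1.2: (Q·0.06400 + 1700·12.00) / (Q + 1700) = 1.2
→ Q = 1700·(12.00 − 1.2)/(1.2 − 0.06400) = 16160 L/s.

16200 L/s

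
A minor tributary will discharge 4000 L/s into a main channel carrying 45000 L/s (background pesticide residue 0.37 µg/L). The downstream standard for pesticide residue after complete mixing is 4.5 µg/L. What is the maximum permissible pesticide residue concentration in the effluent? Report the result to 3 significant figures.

At the limit, (Qr·Cr + Qe·Cₑ)/(Qr + Qe) = 4.5:
Cₑ = (49000·4.5 − 45000·0.3700) / 4000 = 50.96 µg/L.

51.0 µg/L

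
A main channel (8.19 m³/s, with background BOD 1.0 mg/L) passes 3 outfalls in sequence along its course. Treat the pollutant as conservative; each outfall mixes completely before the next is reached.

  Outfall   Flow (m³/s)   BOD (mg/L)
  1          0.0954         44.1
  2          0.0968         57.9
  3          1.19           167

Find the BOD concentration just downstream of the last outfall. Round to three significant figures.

Below outfall 1: Q → 8.285 m³/s, C = (8.190·1.000 + 0.09540·44.10)/8.285 = 1.496 mg/L.
Below outfall 2: Q → 8.382 m³/s, C = (8.285·1.496 + 0.09680·57.90)/8.382 = 2.148 mg/L.
Below outfall 3: Q → 9.572 m³/s, C = (8.382·2.148 + 1.190·167.0)/9.572 = 22.64 mg/L.

22.6 mg/L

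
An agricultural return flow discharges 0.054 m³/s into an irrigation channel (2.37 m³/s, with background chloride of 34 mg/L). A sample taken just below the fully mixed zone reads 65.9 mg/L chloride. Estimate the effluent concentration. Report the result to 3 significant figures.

1470 mg/L

Mass balance: 2.370·34.00 + 0.05400·Cₑ = 2.424·65.90
→ Cₑ = (2.424·65.90 − 2.370·34.00) / 0.05400 = 1466 mg/L.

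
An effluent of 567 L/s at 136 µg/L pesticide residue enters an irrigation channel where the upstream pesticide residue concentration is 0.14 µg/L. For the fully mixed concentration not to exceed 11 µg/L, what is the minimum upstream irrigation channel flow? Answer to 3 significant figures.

6530 L/s

Set C_mix = 11: (Q·0.1400 + 567.0·136.0) / (Q + 567.0) = 11
→ Q = 567.0·(136.0 − 11)/(11 − 0.1400) = 6526 L/s.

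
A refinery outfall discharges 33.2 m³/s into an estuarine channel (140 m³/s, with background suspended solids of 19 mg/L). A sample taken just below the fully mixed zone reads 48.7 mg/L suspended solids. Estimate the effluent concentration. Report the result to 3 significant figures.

174 mg/L

Mass balance: 140.0·19.00 + 33.20·Cₑ = 173.2·48.70
→ Cₑ = (173.2·48.70 − 140.0·19.00) / 33.20 = 173.9 mg/L.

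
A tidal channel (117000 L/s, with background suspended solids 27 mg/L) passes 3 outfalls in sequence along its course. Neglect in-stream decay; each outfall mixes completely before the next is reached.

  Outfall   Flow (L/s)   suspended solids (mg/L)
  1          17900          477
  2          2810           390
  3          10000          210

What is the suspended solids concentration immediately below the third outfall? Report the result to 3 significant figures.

101 mg/L

After outfall 1: Q = 117000 + 17900 = 134900 L/s; C = (117000·27.00 + 17900·477.0)/134900 = 86.71 mg/L.
After outfall 2: Q = 134900 + 2810 = 137700 L/s; C = (134900·86.71 + 2810·390.0)/137700 = 92.90 mg/L.
After outfall 3: Q = 137700 + 10000 = 147700 L/s; C = (137700·92.90 + 10000·210.0)/147700 = 100.8 mg/L.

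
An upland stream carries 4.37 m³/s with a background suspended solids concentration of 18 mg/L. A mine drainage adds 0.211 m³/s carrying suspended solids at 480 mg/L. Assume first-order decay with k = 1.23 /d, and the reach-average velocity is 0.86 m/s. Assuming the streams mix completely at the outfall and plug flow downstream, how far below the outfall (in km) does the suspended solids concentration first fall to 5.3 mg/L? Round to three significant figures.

121 km

Mass balance: C = (4.370·18.00 + 0.2110·480.0) / 4.581 = 179.9/4.581 = 39.28 mg/L.
Set 39.28·exp(−k·t) = 5.3 → t = ln(39.28/5.3)/k = 140700 s = 39.08 h.
Distance = v·t = 0.86·140700 = 121000 m = 121.0 km.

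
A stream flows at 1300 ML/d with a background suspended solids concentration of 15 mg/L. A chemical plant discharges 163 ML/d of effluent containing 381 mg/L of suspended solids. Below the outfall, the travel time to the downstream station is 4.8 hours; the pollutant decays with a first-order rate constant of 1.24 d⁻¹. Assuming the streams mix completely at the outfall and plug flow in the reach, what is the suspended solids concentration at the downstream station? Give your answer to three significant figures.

After mixing, C = (1300·15.00 + 163.0·381.0) / 1463 = 81600/1463 = 55.78 mg/L.
First-order decay: C = 55.78·exp(−k·t) = 55.78·0.7804 = 43.53 mg/L.

43.5 mg/L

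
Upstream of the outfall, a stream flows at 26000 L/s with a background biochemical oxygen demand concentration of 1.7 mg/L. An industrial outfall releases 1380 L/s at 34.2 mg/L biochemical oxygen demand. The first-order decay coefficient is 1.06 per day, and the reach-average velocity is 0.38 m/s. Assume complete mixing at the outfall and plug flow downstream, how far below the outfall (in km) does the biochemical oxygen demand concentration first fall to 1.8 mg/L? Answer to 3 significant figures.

Conservation of mass: C = (26000·1.700 + 1380·34.20) / 27380 = 91400/27380 = 3.338 mg/L.
Set 3.338·exp(−k·t) = 1.8 → t = ln(3.338/1.8)/k = 50340 s = 13.98 h.
Distance = v·t = 0.38·50340 = 19130 m = 19.13 km.

19.1 km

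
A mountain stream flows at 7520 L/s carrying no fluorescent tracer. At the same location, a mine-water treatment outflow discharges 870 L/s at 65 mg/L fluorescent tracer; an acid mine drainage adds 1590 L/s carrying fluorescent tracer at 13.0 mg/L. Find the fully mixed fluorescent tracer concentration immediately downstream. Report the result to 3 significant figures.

Flow-weighted average: C = (7520·0 + 870.0·65.00 + 1590·13.00) / 9980 = 77220/9980 = 7.737 mg/L.

7.74 mg/L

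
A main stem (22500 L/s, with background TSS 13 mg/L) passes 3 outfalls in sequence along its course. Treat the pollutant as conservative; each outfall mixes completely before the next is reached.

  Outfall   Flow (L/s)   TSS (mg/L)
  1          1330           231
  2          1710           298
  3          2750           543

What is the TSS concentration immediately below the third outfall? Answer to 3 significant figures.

92.0 mg/L

Below outfall 1: Q → 23830 L/s, C = (22500·13.00 + 1330·231.0)/23830 = 25.17 mg/L.
Below outfall 2: Q → 25540 L/s, C = (23830·25.17 + 1710·298.0)/25540 = 43.43 mg/L.
Below outfall 3: Q → 28290 L/s, C = (25540·43.43 + 2750·543.0)/28290 = 92.00 mg/L.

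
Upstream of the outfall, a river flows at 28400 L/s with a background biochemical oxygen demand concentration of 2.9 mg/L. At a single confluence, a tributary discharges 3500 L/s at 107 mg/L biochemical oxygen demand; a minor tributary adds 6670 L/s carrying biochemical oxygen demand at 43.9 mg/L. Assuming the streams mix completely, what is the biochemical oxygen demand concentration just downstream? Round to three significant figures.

After mixing, C = (28400·2.900 + 3500·107.0 + 6670·43.90) / 38570 = 749700/38570 = 19.44 mg/L.

19.4 mg/L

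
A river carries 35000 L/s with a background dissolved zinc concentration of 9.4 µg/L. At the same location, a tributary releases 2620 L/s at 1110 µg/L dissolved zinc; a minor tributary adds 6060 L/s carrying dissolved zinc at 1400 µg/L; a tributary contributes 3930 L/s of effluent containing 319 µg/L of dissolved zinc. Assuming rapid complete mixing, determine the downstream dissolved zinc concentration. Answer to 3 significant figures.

After mixing, C = (35000·9.400 + 2620·1110 + 6060·1400 + 3930·319.0) / 47610 = 12970000/47610 = 272.5 µg/L.

273 µg/L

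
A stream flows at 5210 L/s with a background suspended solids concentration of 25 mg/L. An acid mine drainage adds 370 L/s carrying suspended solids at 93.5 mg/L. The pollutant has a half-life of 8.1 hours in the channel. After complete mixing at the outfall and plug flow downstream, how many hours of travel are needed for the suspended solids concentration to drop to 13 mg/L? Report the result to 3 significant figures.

9.59 h

Mixed concentration C = ΣQC/ΣQ = (5210·25.00 + 370.0·93.50) / 5580 = 164800/5580 = 29.54 mg/L.
Half-life 8.1 h → k = ln 2 / 8.1 = 0.08557 h⁻¹ = 2.054 d⁻¹.
29.54·exp(−k·t) = 13 → t = ln(29.54/13)/k = 34530 s = 9.593 h.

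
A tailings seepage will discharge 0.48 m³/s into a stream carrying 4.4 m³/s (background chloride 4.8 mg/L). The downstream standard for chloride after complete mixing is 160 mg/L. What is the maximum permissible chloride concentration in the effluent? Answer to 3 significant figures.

1580 mg/L

At the limit, (Qr·Cr + Qe·Cₑ)/(Qr + Qe) = 160:
Cₑ = (4.880·160 − 4.400·4.800) / 0.4800 = 1583 mg/L.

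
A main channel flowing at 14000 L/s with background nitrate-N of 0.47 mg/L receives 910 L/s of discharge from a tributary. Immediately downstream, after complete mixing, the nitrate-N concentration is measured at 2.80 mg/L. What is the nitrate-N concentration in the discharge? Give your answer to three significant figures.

38.6 mg/L

Mass balance: 14000·0.4700 + 910.0·Cₑ = 14910·2.800
→ Cₑ = (14910·2.800 − 14000·0.4700) / 910.0 = 38.65 mg/L.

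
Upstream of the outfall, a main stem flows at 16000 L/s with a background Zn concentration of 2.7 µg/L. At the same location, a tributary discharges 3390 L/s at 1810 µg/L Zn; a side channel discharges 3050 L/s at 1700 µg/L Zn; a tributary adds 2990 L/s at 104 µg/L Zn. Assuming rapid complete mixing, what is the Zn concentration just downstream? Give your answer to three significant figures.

459 µg/L

Mass balance: C = (16000·2.700 + 3390·1810 + 3050·1700 + 2990·104.0) / 25430 = 11680000/25430 = 459.1 µg/L.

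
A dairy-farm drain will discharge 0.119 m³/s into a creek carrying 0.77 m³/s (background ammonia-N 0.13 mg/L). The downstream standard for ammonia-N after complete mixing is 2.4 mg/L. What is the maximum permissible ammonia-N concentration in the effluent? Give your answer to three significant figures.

At the limit, (Qr·Cr + Qe·Cₑ)/(Qr + Qe) = 2.4:
Cₑ = (0.8890·2.4 − 0.7700·0.1300) / 0.1190 = 17.09 mg/L.

17.1 mg/L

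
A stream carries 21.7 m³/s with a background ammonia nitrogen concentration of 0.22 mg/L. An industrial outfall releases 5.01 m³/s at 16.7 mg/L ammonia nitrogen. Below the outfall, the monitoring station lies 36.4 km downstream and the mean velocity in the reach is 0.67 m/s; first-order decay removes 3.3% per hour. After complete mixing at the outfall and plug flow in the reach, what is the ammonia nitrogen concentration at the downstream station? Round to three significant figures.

2.00 mg/L

Mixed concentration C = ΣQC/ΣQ = (21.70·0.2200 + 5.010·16.70) / 26.71 = 88.44/26.71 = 3.311 mg/L.
Travel time t = 36.4·1000 / 0.67 = 54330 s = 15.09 h.
3.3%/h lost → k = −ln(1 − 0.033) = 0.03356 h⁻¹.
First-order decay: C = 3.311·exp(−k·t) = 3.311·0.6027 = 1.995 mg/L.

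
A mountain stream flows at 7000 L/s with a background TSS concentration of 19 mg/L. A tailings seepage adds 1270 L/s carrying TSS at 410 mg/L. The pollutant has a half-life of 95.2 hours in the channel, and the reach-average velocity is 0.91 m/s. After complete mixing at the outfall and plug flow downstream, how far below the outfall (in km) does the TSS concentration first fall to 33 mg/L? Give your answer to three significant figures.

Mass balance: C = (7000·19.00 + 1270·410.0) / 8270 = 653700/8270 = 79.04 mg/L.
Half-life 95.2 h → k = ln 2 / 95.2 = 0.007281 h⁻¹ = 0.1747 d⁻¹.
Set 79.04·exp(−k·t) = 33 → t = ln(79.04/33)/k = 431900 s = 120.0 h.
Distance = v·t = 0.91·431900 = 393000 m = 393.0 km.

393 km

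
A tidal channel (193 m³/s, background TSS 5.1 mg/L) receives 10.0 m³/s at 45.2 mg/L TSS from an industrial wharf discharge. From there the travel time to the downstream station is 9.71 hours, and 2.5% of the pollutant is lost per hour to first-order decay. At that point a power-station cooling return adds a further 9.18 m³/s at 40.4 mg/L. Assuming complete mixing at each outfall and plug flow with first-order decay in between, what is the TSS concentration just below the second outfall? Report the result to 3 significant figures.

7.04 mg/L

Flow-weighted average: C = (193.0·5.100 + 10.00·45.20) / 203.0 = 1436/203.0 = 7.075 mg/L; combined flow 203.0 m³/s.
2.5%/h lost → k = −ln(1 − 0.025) = 0.02532 h⁻¹.
Decay over the reach: 7.075·exp(−kt) = 7.075·0.7821 = 5.533 mg/L.
Second outfall: C = (203.0·5.533 + 9.180·40.40)/212.2 = 7.042 mg/L.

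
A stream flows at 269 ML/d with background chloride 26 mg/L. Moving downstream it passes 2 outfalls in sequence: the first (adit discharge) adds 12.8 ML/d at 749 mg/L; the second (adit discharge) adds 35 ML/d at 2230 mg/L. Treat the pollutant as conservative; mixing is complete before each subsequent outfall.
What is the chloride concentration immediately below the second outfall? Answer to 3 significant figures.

After outfall 1: Q = 269.0 + 12.80 = 281.8 ML/d; C = (269.0·26.00 + 12.80·749.0)/281.8 = 58.84 mg/L.
After outfall 2: Q = 281.8 + 35.00 = 316.8 ML/d; C = (281.8·58.84 + 35.00·2230)/316.8 = 298.7 mg/L.

299 mg/L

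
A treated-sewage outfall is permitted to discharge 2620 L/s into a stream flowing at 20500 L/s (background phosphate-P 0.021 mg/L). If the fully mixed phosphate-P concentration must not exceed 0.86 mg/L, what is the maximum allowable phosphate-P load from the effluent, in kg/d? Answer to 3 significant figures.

Mass balance at the limit: 20500·0.02100 + 2620·Cₑ = 23120·0.86 → Cₑ = 7.425 mg/L.
2620 L/s = 2.620 m³/s. Load = 2.620 m³/s × 7.425 g/m³ × 86 400 s/d = 1681 kg/d.

1680 kg/d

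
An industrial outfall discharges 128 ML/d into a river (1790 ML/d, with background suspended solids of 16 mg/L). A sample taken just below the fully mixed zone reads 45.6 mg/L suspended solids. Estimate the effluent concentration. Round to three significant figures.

460 mg/L

Mass balance: 1790·16.00 + 128.0·Cₑ = 1918·45.60
→ Cₑ = (1918·45.60 − 1790·16.00) / 128.0 = 459.5 mg/L.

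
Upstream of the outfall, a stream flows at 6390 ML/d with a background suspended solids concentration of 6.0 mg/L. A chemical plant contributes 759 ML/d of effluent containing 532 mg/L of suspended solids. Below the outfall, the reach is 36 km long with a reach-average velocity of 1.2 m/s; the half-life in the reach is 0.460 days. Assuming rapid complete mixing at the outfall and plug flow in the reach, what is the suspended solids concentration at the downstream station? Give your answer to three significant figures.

36.7 mg/L

Conservation of mass: C = (6390·6.000 + 759.0·532.0) / 7149 = 442100/7149 = 61.84 mg/L.
Travel time t = 36·1000 / 1.2 = 30000 s = 8.333 h.
Half-life 0.460 d → k = ln 2 / 0.460 = 1.507 d⁻¹.
Applying C = C₀e^(−kt): 61.84 × 0.5926 = 36.65 mg/L.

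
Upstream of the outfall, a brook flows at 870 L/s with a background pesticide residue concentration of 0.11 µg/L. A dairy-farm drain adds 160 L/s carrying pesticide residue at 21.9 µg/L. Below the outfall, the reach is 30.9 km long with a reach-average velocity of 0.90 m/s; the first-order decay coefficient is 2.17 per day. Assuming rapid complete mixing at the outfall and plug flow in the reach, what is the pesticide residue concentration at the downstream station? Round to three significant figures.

1.48 µg/L

Conservation of mass: C = (870.0·0.1100 + 160.0·21.90) / 1030 = 3600/1030 = 3.495 µg/L.
Travel time t = 30.9·1000 / 0.90 = 34330 s = 9.537 h.
Applying C = C₀e^(−kt): 3.495 × 0.4222 = 1.475 µg/L.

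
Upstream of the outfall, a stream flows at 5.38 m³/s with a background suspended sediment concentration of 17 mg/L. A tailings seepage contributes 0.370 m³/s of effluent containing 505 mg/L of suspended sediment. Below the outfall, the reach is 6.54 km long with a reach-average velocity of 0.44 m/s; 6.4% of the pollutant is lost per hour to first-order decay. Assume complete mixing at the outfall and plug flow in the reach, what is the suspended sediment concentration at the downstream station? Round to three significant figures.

Mass balance: C = (5.380·17.00 + 0.3700·505.0) / 5.750 = 278.3/5.750 = 48.40 mg/L.
Travel time t = 6.54·1000 / 0.44 = 14860 s = 4.129 h.
6.4%/h lost → k = −ln(1 − 0.064) = 0.06614 h⁻¹.
After decay, C = 48.40 × e^(−kt) = 48.40 × 0.7610 = 36.84 mg/L.

36.8 mg/L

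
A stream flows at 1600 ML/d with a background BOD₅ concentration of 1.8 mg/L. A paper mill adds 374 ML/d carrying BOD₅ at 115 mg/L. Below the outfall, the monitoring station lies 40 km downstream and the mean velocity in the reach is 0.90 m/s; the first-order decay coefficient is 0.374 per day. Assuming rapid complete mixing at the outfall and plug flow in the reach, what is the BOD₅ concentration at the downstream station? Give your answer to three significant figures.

19.2 mg/L

Flow-weighted average: C = (1600·1.800 + 374.0·115.0) / 1974 = 45890/1974 = 23.25 mg/L.
Travel time t = 40·1000 / 0.90 = 44440 s = 12.35 h.
Applying C = C₀e^(−kt): 23.25 × 0.8250 = 19.18 mg/L.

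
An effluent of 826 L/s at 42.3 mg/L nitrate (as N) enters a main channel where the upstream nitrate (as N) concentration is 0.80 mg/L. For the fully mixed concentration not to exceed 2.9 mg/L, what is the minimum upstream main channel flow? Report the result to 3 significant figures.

15500 L/s

Set C_mix = 2.9: (Q·0.8000 + 826.0·42.30) / (Q + 826.0) = 2.9
→ Q = 826.0·(42.30 − 2.9)/(2.9 − 0.8000) = 15500 L/s.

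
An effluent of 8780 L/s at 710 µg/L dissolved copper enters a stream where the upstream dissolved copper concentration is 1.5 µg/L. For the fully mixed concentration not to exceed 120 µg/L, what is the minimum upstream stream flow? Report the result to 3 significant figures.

Set C_mix = 120: (Q·1.500 + 8780·710.0) / (Q + 8780) = 120
→ Q = 8780·(710.0 − 120)/(120 − 1.500) = 43710 L/s.

43700 L/s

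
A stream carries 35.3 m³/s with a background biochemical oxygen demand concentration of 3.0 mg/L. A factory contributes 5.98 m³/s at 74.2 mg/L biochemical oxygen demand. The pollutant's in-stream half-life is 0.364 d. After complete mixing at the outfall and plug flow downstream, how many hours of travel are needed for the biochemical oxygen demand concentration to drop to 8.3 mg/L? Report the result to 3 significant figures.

5.96 h

Mixed concentration C = ΣQC/ΣQ = (35.30·3.000 + 5.980·74.20) / 41.28 = 549.6/41.28 = 13.31 mg/L.
Half-life 0.364 d → k = ln 2 / 0.364 = 1.904 d⁻¹.
13.31·exp(−k·t) = 8.3 → t = ln(13.31/8.3)/k = 21440 s = 5.956 h.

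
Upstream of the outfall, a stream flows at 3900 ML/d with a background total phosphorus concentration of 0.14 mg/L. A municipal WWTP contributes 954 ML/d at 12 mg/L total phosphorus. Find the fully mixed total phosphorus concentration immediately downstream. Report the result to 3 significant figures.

2.47 mg/L

Mass balance: C = (3900·0.1400 + 954.0·12.00) / 4854 = 11990/4854 = 2.471 mg/L.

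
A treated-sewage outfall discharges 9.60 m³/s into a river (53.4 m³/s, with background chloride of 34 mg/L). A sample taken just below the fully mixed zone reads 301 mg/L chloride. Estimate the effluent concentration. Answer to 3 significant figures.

Mass balance: 53.40·34.00 + 9.600·Cₑ = 63.00·301.0
→ Cₑ = (63.00·301.0 − 53.40·34.00) / 9.600 = 1786 mg/L.

1790 mg/L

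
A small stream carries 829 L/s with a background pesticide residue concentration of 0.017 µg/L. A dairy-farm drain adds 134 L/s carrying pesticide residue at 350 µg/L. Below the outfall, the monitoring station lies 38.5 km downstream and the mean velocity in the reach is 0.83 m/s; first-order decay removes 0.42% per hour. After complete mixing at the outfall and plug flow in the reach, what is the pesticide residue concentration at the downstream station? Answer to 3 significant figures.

Conservation of mass: C = (829.0·0.01700 + 134.0·350.0) / 963.0 = 46910/963.0 = 48.72 µg/L.
Travel time t = 38.5·1000 / 0.83 = 46390 s = 12.88 h.
0.42%/h lost → k = −ln(1 − 0.0042) = 0.004209 h⁻¹.
Decay over the reach: 48.72·exp(−kt) = 48.72·0.9472 = 46.15 µg/L.

46.1 µg/L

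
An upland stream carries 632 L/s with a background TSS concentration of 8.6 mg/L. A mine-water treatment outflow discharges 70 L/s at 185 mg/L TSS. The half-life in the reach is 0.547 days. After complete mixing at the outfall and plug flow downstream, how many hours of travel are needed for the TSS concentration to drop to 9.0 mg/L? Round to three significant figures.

20.2 h

Mixed concentration C = ΣQC/ΣQ = (632.0·8.600 + 70.00·185.0) / 702.0 = 18390/702.0 = 26.19 mg/L.
Half-life 0.547 d → k = ln 2 / 0.547 = 1.267 d⁻¹.
26.19·exp(−k·t) = 9.0 → t = ln(26.19/9.0)/k = 72830 s = 20.23 h.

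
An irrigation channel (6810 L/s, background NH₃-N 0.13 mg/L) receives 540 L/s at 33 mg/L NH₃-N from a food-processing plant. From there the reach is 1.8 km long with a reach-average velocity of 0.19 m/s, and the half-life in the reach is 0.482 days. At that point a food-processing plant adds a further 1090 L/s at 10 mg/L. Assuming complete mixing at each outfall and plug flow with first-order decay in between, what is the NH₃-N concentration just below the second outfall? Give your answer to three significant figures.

3.18 mg/L

Flow-weighted average: C = (6810·0.1300 + 540.0·33.00) / 7350 = 18710/7350 = 2.545 mg/L; combined flow 7350 L/s.
Travel time t = 1.8·1000 / 0.19 = 9474 s = 2.632 h.
Half-life 0.482 d → k = ln 2 / 0.482 = 1.438 d⁻¹.
Applying C = C₀e^(−kt): 2.545 × 0.8541 = 2.174 mg/L.
Second outfall: C = (7350·2.174 + 1090·10.00)/8440 = 3.184 mg/L.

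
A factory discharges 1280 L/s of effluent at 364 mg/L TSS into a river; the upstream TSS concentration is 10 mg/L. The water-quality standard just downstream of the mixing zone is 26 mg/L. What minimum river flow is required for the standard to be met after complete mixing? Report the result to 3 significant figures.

27000 L/s

Set C_mix = 26: (Q·10.00 + 1280·364.0) / (Q + 1280) = 26
→ Q = 1280·(364.0 − 26)/(26 − 10.00) = 27040 L/s.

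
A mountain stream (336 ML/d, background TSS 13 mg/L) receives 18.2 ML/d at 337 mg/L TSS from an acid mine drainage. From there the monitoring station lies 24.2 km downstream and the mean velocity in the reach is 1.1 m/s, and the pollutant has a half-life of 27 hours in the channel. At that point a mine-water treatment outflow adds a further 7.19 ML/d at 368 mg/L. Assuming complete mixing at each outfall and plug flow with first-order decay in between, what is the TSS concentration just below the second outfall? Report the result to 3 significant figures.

32.2 mg/L

After mixing, C = (336.0·13.00 + 18.20·337.0) / 354.2 = 10500/354.2 = 29.65 mg/L; combined flow 354.2 ML/d.
Travel time t = 24.2·1000 / 1.1 = 22000 s = 6.111 h.
Half-life 27 h → k = ln 2 / 27 = 0.02567 h⁻¹ = 0.6161 d⁻¹.
Applying C = C₀e^(−kt): 29.65 × 0.8548 = 25.34 mg/L.
At the second outfall, C = (354.2·25.34 + 7.190·368.0) / (354.2 + 7.190) = 32.16 mg/L.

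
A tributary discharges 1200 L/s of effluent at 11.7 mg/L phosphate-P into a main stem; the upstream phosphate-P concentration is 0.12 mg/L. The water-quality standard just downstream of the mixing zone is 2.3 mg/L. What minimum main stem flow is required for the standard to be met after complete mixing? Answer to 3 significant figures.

Set C_mix = 2.3: (Q·0.1200 + 1200·11.70) / (Q + 1200) = 2.3
→ Q = 1200·(11.70 − 2.3)/(2.3 − 0.1200) = 5174 L/s.

5170 L/s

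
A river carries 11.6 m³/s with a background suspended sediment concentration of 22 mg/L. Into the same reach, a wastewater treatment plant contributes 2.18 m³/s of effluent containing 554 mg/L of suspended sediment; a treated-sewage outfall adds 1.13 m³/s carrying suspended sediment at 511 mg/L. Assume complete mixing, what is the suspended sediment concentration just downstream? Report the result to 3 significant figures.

137 mg/L

Flow-weighted average: C = (11.60·22.00 + 2.180·554.0 + 1.130·511.0) / 14.91 = 2040/14.91 = 136.8 mg/L.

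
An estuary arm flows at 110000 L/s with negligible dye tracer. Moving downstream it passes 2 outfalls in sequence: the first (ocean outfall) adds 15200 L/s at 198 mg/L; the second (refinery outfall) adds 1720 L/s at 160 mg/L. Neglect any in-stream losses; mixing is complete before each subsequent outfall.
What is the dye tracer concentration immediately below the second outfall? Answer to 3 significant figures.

Below outfall 1: Q → 125200 L/s, C = (110000·0 + 15200·198.0)/125200 = 24.04 mg/L.
Below outfall 2: Q → 126900 L/s, C = (125200·24.04 + 1720·160.0)/126900 = 25.88 mg/L.

25.9 mg/L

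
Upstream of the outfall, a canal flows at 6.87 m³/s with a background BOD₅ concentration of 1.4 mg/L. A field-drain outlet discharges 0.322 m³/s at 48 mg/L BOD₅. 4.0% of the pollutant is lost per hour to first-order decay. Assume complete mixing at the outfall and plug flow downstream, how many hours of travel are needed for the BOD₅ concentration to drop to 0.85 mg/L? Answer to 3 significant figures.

34.6 h

Mixed concentration C = ΣQC/ΣQ = (6.870·1.400 + 0.3220·48.00) / 7.192 = 25.07/7.192 = 3.486 mg/L.
4.0%/h lost → k = −ln(1 − 0.04) = 0.04082 h⁻¹.
3.486·exp(−k·t) = 0.85 → t = ln(3.486/0.85)/k = 124500 s = 34.57 h.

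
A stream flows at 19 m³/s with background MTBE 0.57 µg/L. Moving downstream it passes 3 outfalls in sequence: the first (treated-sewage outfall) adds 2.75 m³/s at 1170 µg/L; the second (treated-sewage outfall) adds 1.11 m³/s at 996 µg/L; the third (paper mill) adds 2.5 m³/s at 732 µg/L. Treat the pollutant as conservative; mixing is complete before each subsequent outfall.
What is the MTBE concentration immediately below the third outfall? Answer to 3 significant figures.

243 µg/L

Outfall 1: combined Q = 21.75 m³/s; C = (19.00·0.5700 + 2.750·1170)/21.75 = 148.4 µg/L.
Outfall 2: combined Q = 22.86 m³/s; C = (21.75·148.4 + 1.110·996.0)/22.86 = 189.6 µg/L.
Outfall 3: combined Q = 25.36 m³/s; C = (22.86·189.6 + 2.500·732.0)/25.36 = 243.1 µg/L.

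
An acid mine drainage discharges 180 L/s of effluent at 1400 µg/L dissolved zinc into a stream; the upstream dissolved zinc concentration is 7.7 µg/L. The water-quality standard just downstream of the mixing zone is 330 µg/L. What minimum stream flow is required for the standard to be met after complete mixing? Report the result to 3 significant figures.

598 L/s

Set C_mix = 330: (Q·7.700 + 180.0·1400) / (Q + 180.0) = 330
→ Q = 180.0·(1400 − 330)/(330 − 7.700) = 597.6 L/s.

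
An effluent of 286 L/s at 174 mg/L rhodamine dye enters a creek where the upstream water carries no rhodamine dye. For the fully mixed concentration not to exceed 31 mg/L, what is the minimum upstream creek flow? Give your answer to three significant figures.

1320 L/s

Set C_mix = 31: (Q·0 + 286.0·174.0) / (Q + 286.0) = 31
→ Q = 286.0·(174.0 − 31)/(31 − 0) = 1319 L/s.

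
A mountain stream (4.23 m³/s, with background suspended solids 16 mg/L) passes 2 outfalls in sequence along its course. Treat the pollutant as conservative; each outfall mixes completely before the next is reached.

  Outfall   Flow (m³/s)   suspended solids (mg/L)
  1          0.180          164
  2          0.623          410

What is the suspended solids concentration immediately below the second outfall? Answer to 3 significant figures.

After outfall 1: Q = 4.230 + 0.1800 = 4.410 m³/s; C = (4.230·16.00 + 0.1800·164.0)/4.410 = 22.04 mg/L.
After outfall 2: Q = 4.410 + 0.6230 = 5.033 m³/s; C = (4.410·22.04 + 0.6230·410.0)/5.033 = 70.06 mg/L.

70.1 mg/L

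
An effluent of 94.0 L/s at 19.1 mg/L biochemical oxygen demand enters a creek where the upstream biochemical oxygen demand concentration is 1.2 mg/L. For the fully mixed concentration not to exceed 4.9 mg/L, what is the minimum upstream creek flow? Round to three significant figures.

Set C_mix = 4.9: (Q·1.200 + 94.00·19.10) / (Q + 94.00) = 4.9
→ Q = 94.00·(19.10 − 4.9)/(4.9 − 1.200) = 360.8 L/s.

361 L/s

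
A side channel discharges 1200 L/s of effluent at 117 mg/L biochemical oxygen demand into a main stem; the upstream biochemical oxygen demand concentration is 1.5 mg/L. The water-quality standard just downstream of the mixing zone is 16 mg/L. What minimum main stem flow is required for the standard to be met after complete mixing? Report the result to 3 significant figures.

8360 L/s

Set C_mix = 16: (Q·1.500 + 1200·117.0) / (Q + 1200) = 16
→ Q = 1200·(117.0 − 16)/(16 − 1.500) = 8359 L/s.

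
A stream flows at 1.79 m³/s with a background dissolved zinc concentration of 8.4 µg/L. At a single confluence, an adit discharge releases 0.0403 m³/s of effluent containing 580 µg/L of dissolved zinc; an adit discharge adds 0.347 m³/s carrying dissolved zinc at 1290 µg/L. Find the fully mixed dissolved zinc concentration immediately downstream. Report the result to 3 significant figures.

Conservation of mass: C = (1.790·8.400 + 0.04030·580.0 + 0.3470·1290) / 2.177 = 486.0/2.177 = 223.2 µg/L.

223 µg/L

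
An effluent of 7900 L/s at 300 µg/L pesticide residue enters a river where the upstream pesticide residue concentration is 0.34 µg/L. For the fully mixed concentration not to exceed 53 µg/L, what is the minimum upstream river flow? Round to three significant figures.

Set C_mix = 53: (Q·0.3400 + 7900·300.0) / (Q + 7900) = 53
→ Q = 7900·(300.0 − 53)/(53 − 0.3400) = 37050 L/s.

37100 L/s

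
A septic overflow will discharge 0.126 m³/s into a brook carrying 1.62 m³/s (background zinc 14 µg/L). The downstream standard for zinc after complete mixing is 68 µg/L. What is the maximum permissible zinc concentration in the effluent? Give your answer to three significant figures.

At the limit, (Qr·Cr + Qe·Cₑ)/(Qr + Qe) = 68:
Cₑ = (1.746·68 − 1.620·14.00) / 0.1260 = 762.3 µg/L.

762 µg/L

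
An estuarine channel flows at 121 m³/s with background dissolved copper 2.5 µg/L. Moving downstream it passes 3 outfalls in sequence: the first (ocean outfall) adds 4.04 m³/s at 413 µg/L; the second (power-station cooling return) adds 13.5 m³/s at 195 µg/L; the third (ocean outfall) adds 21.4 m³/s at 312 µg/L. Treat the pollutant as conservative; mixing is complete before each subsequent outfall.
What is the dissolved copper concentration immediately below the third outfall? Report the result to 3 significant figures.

70.5 µg/L

After outfall 1: Q = 121.0 + 4.040 = 125.0 m³/s; C = (121.0·2.500 + 4.040·413.0)/125.0 = 15.76 µg/L.
After outfall 2: Q = 125.0 + 13.50 = 138.5 m³/s; C = (125.0·15.76 + 13.50·195.0)/138.5 = 33.23 µg/L.
After outfall 3: Q = 138.5 + 21.40 = 159.9 m³/s; C = (138.5·33.23 + 21.40·312.0)/159.9 = 70.53 µg/L.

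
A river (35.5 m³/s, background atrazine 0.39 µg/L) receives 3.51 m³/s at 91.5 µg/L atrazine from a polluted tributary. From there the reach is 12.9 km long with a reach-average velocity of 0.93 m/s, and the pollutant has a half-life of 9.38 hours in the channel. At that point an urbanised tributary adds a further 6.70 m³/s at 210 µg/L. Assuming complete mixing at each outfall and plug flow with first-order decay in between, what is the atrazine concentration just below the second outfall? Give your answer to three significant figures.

36.3 µg/L

Flow-weighted average: C = (35.50·0.3900 + 3.510·91.50) / 39.01 = 335.0/39.01 = 8.588 µg/L; combined flow 39.01 m³/s.
Travel time t = 12.9·1000 / 0.93 = 13870 s = 3.853 h.
Half-life 9.38 h → k = ln 2 / 9.38 = 0.07390 h⁻¹ = 1.774 d⁻¹.
After decay, C = 8.588 × e^(−kt) = 8.588 × 0.7522 = 6.460 µg/L.
At the second outfall, C = (39.01·6.460 + 6.700·210.0) / (39.01 + 6.700) = 36.29 µg/L.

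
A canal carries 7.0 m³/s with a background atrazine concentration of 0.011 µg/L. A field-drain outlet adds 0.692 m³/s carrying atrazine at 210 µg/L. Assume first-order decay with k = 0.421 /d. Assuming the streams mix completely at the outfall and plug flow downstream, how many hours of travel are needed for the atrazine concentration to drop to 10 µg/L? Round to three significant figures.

After mixing, C = (7.000·0.01100 + 0.6920·210.0) / 7.692 = 145.4/7.692 = 18.90 µg/L.
18.90·exp(−k·t) = 10 → t = ln(18.90/10)/k = 130700 s = 36.30 h.

36.3 h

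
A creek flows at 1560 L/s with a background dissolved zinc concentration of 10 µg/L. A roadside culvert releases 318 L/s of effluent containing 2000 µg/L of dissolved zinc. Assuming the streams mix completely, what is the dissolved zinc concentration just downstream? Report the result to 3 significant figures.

Flow-weighted average: C = (1560·10.00 + 318.0·2000) / 1878 = 651600/1878 = 347.0 µg/L.

347 µg/L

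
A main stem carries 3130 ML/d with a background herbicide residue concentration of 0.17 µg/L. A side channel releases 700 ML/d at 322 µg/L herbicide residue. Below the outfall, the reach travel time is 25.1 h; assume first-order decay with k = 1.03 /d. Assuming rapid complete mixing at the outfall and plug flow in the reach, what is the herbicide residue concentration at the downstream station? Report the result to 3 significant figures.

20.1 µg/L

Conservation of mass: C = (3130·0.1700 + 700.0·322.0) / 3830 = 225900/3830 = 58.99 µg/L.
Applying C = C₀e^(−kt): 58.99 × 0.3405 = 20.09 µg/L.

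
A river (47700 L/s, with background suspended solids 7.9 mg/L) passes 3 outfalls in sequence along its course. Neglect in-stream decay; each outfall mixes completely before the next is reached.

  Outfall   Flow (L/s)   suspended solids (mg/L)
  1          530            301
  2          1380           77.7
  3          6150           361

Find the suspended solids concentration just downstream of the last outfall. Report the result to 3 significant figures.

51.4 mg/L

Outfall 1: combined Q = 48230 L/s; C = (47700·7.900 + 530.0·301.0)/48230 = 11.12 mg/L.
Outfall 2: combined Q = 49610 L/s; C = (48230·11.12 + 1380·77.70)/49610 = 12.97 mg/L.
Outfall 3: combined Q = 55760 L/s; C = (49610·12.97 + 6150·361.0)/55760 = 51.36 mg/L.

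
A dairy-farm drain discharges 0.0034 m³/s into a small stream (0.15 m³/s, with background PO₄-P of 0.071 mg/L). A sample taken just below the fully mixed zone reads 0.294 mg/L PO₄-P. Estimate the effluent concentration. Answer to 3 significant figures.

Mass balance: 0.1500·0.07100 + 0.003400·Cₑ = 0.1534·0.2940
→ Cₑ = (0.1534·0.2940 − 0.1500·0.07100) / 0.003400 = 10.13 mg/L.

10.1 mg/L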